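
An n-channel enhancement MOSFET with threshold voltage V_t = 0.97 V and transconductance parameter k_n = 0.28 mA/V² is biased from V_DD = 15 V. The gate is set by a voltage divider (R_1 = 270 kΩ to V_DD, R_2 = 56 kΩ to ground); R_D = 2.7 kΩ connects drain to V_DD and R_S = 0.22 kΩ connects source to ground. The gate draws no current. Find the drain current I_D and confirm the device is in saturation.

I_D ≈ 0.33 mA

V_G = V_DD·R_2/(R_1+R_2) = 15×56/326 = 2.58 V.
Assume saturation: I_D = (k_n/2)(V_GS − V_t)² with V_GS = V_G − I_D·R_S = 2.58 − 0.22·I_D.
Substituting gives 0.00678·I_D² − 1.1·I_D + 0.361 = 0, with roots I_D = 0.33 or 162 mA.
The root I_D = 162 mA gives V_GS = -33 V ≤ V_t, so take I_D = 0.33 mA.
Then V_GS = 2.5 V and V_DS = V_DD − I_D(R_D+R_S) = 15 − 0.33×2.92 = 14 V.
Saturation requires V_DS ≥ V_GS − V_t = 1.53 V; 14 ≥ 1.53 ✓.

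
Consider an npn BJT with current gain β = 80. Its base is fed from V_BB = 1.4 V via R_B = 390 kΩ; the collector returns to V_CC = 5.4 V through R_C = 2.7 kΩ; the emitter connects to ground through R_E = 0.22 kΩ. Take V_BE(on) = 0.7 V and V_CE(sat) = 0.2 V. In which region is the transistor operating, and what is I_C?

Assume active. Base-emitter loop: I_B = (V_BB − V_BE)/(R_B + (β+1)R_E) = (1.4 − 0.7)/(390 + 81×0.22) = 0.00172 mA.
I_C = β·I_B = 80×0.00172 = 0.137 mA.
V_CE = V_CC − I_C·R_C − I_E·R_E = 5.4 − 0.137×2.7 − 0.139×0.22 = 5 V > V_CE(sat), so the active-region assumption holds.

active; I_C ≈ 0.14 mA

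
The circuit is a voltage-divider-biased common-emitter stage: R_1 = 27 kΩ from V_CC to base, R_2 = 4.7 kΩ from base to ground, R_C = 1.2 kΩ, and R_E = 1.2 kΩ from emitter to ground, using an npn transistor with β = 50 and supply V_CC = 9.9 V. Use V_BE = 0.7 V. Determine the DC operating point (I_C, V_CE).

I_C ≈ 0.59 mA, V_CE ≈ 8.5 V

Thevenize the base divider: V_Th = V_CC·R_2/(R_1+R_2) = 9.9×4.7/31.7 = 1.47 V, R_Th = R_1‖R_2 = 4 kΩ.
Base-emitter loop: V_Th = I_B·R_Th + V_BE + (β+1)I_B·R_E, so I_B = (1.47 − 0.7) / (4 + 51×1.2) = 0.0118 mA.
I_C = β·I_B = 50×0.0118 = 0.589 mA, and I_E = (β+1)I_B = 0.601 mA.
V_CE = V_CC − I_C·R_C − I_E·R_E = 9.9 − 0.589×1.2 − 0.601×1.2 = 8.47 V.
V_CE = 8.47 V > 0.2 V confirms active-region operation.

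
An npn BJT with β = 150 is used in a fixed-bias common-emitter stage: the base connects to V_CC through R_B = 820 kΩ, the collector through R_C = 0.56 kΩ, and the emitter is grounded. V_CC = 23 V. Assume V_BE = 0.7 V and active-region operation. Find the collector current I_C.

Base loop: V_CC = I_B·R_B + V_BE, so I_B = (23 − 0.7)/820 kΩ = 0.0272 mA.
In the active region I_C = β·I_B = 150 × 0.0272 = 4.08 mA.
Collector loop: V_CE = V_CC − I_C·R_C = 23 − 4.08×0.56 = 20.7 V.
Since V_CE = 20.7 V > V_CE(sat) ≈ 0.2 V, the transistor is in the active region as assumed.

I_C ≈ 4.1 mA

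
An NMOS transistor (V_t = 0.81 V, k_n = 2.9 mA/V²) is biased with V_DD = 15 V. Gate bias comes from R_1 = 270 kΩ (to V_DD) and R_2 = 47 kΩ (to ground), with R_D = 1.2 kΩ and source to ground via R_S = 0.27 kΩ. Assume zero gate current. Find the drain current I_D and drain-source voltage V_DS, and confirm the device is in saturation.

I_D ≈ 1.5 mA, V_DS ≈ 13 V

V_G = V_DD·R_2/(R_1+R_2) = 15×47/317 = 2.22 V.
Assume saturation: I_D = (k_n/2)(V_GS − V_t)² with V_GS = V_G − I_D·R_S = 2.22 − 0.27·I_D.
Substituting gives 0.106·I_D² − 2.11·I_D + 2.9 = 0, with roots I_D = 1.49 or 18.4 mA.
The root I_D = 18.4 mA gives V_GS = -2.76 V ≤ V_t, so take I_D = 1.49 mA.
Then V_GS = 1.82 V and V_DS = V_DD − I_D(R_D+R_S) = 15 − 1.49×1.47 = 12.8 V.
Saturation requires V_DS ≥ V_GS − V_t = 1.01 V; 12.8 ≥ 1.01 ✓.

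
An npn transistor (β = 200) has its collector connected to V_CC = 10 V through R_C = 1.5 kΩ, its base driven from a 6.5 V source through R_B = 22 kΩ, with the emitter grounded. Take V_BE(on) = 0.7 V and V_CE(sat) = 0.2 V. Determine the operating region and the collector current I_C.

saturation; I_C ≈ 6.5 mA

Assume active: I_B = (6.5 − 0.7)/22 = 0.264 mA, giving I_C = β·I_B = 52.7 mA.
But then V_CE = 10 − 52.7×1.5 = -69.1 V < V_CE(sat) = 0.2 V — impossible in the active region.
So the transistor is saturated. With V_CE = 0.2 V, I_C = (V_CC − 0.2)/R_C = 9.8/1.5 = 6.53 mA.
Check: β·I_B = 52.7 mA > I_C = 6.53 mA, confirming saturation.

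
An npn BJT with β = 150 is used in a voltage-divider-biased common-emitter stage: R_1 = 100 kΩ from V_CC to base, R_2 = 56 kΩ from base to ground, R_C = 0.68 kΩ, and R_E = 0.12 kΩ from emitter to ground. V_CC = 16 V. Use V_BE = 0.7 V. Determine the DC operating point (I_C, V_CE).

Thevenize the base divider: V_Th = V_CC·R_2/(R_1+R_2) = 16×56/156 = 5.74 V, R_Th = R_1‖R_2 = 35.9 kΩ.
Base-emitter loop: V_Th = I_B·R_Th + V_BE + (β+1)I_B·R_E, so I_B = (5.74 − 0.7) / (35.9 + 151×0.12) = 0.0934 mA.
I_C = β·I_B = 150×0.0934 = 14 mA, and I_E = (β+1)I_B = 14.1 mA.
V_CE = V_CC − I_C·R_C − I_E·R_E = 16 − 14×0.68 − 14.1×0.12 = 4.78 V.
V_CE = 4.78 V > 0.2 V confirms active-region operation.

I_C ≈ 14 mA, V_CE ≈ 4.8 V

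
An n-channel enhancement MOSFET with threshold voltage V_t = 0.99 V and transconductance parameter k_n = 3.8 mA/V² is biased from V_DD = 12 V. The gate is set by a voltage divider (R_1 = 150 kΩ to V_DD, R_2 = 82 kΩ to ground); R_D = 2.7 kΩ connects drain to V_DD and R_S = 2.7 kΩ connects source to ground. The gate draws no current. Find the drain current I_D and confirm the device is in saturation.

I_D ≈ 0.94 mA

V_G = V_DD·R_2/(R_1+R_2) = 12×82/232 = 4.24 V.
Assume saturation: I_D = (k_n/2)(V_GS − V_t)² with V_GS = V_G − I_D·R_S = 4.24 − 2.7·I_D.
Substituting gives 13.9·I_D² − 34.4·I_D + 20.1 = 0, with roots I_D = 0.943 or 1.54 mA.
The root I_D = 1.54 mA gives V_GS = 0.0905 V ≤ V_t, so take I_D = 0.943 mA.
Then V_GS = 1.69 V and V_DS = V_DD − I_D(R_D+R_S) = 12 − 0.943×5.4 = 6.91 V.
Saturation requires V_DS ≥ V_GS − V_t = 0.705 V; 6.91 ≥ 0.705 ✓.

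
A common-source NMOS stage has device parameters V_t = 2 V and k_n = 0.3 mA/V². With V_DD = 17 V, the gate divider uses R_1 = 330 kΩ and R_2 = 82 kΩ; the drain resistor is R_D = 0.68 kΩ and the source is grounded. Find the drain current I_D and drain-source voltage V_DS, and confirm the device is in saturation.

V_G = V_DD·R_2/(R_1+R_2) = 17×82/412 = 3.38 V. With the source grounded, V_GS = V_G = 3.38 V.
Assume saturation: I_D = (k_n/2)(V_GS − V_t)² = (0.3/2)×(3.38 − 2)² = 0.15×1.38² = 0.287 mA.
V_DS = V_DD − I_D·R_D = 17 − 0.287×0.68 = 16.8 V.
Saturation requires V_DS ≥ V_GS − V_t = 1.38 V; 16.8 ≥ 1.38 ✓.

I_D ≈ 0.29 mA, V_DS ≈ 17 V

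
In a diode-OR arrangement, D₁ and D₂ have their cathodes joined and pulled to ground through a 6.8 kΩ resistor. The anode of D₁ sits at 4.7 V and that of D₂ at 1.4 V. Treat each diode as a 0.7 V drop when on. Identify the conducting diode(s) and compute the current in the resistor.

Only D₁ conducts; I_R ≈ 0.59 mA

Assume both conduct. Then node N would need to be at both 4.7−0.7 = 4 V and 1.4−0.7 = 0.7 V, which is impossible.
Assume only D₁ conducts: V_N = 4.7 − 0.7 = 4 V, so I_R = 4/6.8 = 0.588 mA.
Check D₂: its anode-to-cathode voltage is 1.4 − 4 = -2.6 V < 0.7 V, so it is off. The assumption is consistent.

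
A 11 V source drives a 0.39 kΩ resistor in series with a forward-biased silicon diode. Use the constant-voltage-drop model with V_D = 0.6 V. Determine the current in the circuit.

KVL around the loop: 11 = V_D + I·R = 0.6 + I × 0.39 kΩ.
So I = (11 − 0.6) / 0.39 kΩ = 10.4 / 0.39 = 26.7 mA.

I ≈ 27 mA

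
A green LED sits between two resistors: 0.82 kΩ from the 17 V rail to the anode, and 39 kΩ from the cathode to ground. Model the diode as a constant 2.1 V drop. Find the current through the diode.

I ≈ 0.37 mA

The two resistors are in series with the diode, so KVL gives 17 = I·0.82 + 2.1 + I·39.
I = (17 − 2.1) / (0.82 + 39) kΩ = 14.9 / 39.8 = 0.374 mA.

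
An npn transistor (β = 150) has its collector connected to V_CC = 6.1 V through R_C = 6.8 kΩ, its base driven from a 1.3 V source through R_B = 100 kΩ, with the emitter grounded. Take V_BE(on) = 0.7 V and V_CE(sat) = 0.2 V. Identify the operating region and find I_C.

Assume active: I_B = (1.3 − 0.7)/100 = 0.006 mA, giving I_C = β·I_B = 0.9 mA.
But then V_CE = 6.1 − 0.9×6.8 = -0.02 V < V_CE(sat) = 0.2 V — impossible in the active region.
So the transistor is saturated. With V_CE = 0.2 V, I_C = (V_CC − 0.2)/R_C = 5.9/6.8 = 0.868 mA.
Check: β·I_B = 0.9 mA > I_C = 0.868 mA, confirming saturation.

saturation; I_C ≈ 0.87 mA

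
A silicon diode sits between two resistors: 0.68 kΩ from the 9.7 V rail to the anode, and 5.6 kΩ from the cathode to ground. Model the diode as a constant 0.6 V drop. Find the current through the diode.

The two resistors are in series with the diode, so KVL gives 9.7 = I·0.68 + 0.6 + I·5.6.
I = (9.7 − 0.6) / (0.68 + 5.6) kΩ = 9.1 / 6.28 = 1.45 mA.

I ≈ 1.4 mA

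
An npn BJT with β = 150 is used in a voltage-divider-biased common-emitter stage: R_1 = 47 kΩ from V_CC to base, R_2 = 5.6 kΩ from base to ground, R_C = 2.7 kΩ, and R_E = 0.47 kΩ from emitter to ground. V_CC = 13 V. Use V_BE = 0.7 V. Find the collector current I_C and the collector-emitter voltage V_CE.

Thevenize the base divider: V_Th = V_CC·R_2/(R_1+R_2) = 13×5.6/52.6 = 1.38 V, R_Th = R_1‖R_2 = 5 kΩ.
Base-emitter loop: V_Th = I_B·R_Th + V_BE + (β+1)I_B·R_E, so I_B = (1.38 − 0.7) / (5 + 151×0.47) = 0.009 mA.
I_C = β·I_B = 150×0.009 = 1.35 mA, and I_E = (β+1)I_B = 1.36 mA.
V_CE = V_CC − I_C·R_C − I_E·R_E = 13 − 1.35×2.7 − 1.36×0.47 = 8.71 V.
V_CE = 8.71 V > 0.2 V confirms active-region operation.

I_C ≈ 1.4 mA, V_CE ≈ 8.7 V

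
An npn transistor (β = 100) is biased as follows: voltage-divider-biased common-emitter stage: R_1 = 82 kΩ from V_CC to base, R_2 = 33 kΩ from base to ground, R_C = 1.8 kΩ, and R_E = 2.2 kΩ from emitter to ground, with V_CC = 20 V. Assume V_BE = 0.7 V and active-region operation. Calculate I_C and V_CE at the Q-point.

Thevenize the base divider: V_Th = V_CC·R_2/(R_1+R_2) = 20×33/115 = 5.74 V, R_Th = R_1‖R_2 = 23.5 kΩ.
Base-emitter loop: V_Th = I_B·R_Th + V_BE + (β+1)I_B·R_E, so I_B = (5.74 − 0.7) / (23.5 + 101×2.2) = 0.0205 mA.
I_C = β·I_B = 100×0.0205 = 2.05 mA, and I_E = (β+1)I_B = 2.07 mA.
V_CE = V_CC − I_C·R_C − I_E·R_E = 20 − 2.05×1.8 − 2.07×2.2 = 11.8 V.
V_CE = 11.8 V > 0.2 V confirms active-region operation.

I_C ≈ 2.1 mA, V_CE ≈ 12 V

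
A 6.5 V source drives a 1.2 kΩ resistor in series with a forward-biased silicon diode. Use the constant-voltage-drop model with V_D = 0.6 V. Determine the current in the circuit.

KVL around the loop: 6.5 = V_D + I·R = 0.6 + I × 1.2 kΩ.
So I = (6.5 − 0.6) / 1.2 kΩ = 5.9 / 1.2 = 4.92 mA.

I ≈ 4.9 mA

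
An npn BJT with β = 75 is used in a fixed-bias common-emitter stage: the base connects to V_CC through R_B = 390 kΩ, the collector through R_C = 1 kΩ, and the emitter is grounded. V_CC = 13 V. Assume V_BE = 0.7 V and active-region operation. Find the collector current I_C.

Base loop: V_CC = I_B·R_B + V_BE, so I_B = (13 − 0.7)/390 kΩ = 0.0315 mA.
In the active region I_C = β·I_B = 75 × 0.0315 = 2.37 mA.
Collector loop: V_CE = V_CC − I_C·R_C = 13 − 2.37×1 = 10.6 V.
Since V_CE = 10.6 V > V_CE(sat) ≈ 0.2 V, the transistor is in the active region as assumed.

I_C ≈ 2.4 mA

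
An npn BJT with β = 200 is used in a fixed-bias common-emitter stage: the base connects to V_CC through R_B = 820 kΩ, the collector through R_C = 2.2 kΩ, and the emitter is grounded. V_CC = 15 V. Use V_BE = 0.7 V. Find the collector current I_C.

Base loop: V_CC = I_B·R_B + V_BE, so I_B = (15 − 0.7)/820 kΩ = 0.0174 mA.
In the active region I_C = β·I_B = 200 × 0.0174 = 3.49 mA.
Collector loop: V_CE = V_CC − I_C·R_C = 15 − 3.49×2.2 = 7.33 V.
Since V_CE = 7.33 V > V_CE(sat) ≈ 0.2 V, the transistor is in the active region as assumed.

I_C ≈ 3.5 mA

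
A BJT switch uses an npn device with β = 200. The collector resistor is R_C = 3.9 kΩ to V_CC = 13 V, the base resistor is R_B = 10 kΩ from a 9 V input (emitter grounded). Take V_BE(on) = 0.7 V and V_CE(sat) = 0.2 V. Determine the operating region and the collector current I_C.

Assume active: I_B = (9 − 0.7)/10 = 0.83 mA, giving I_C = β·I_B = 166 mA.
But then V_CE = 13 − 166×3.9 = -634 V < V_CE(sat) = 0.2 V — impossible in the active region.
So the transistor is saturated. With V_CE = 0.2 V, I_C = (V_CC − 0.2)/R_C = 12.8/3.9 = 3.28 mA.
Check: β·I_B = 166 mA > I_C = 3.28 mA, confirming saturation.

saturation; I_C ≈ 3.3 mA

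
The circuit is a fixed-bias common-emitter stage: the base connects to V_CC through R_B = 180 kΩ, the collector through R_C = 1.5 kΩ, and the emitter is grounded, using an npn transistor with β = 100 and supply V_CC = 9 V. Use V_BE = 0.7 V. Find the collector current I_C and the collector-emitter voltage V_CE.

Base loop: V_CC = I_B·R_B + V_BE, so I_B = (9 − 0.7)/180 kΩ = 0.0461 mA.
In the active region I_C = β·I_B = 100 × 0.0461 = 4.61 mA.
Collector loop: V_CE = V_CC − I_C·R_C = 9 − 4.61×1.5 = 2.08 V.
Since V_CE = 2.08 V > V_CE(sat) ≈ 0.2 V, the transistor is in the active region as assumed.

I_C ≈ 4.6 mA, V_CE ≈ 2.1 V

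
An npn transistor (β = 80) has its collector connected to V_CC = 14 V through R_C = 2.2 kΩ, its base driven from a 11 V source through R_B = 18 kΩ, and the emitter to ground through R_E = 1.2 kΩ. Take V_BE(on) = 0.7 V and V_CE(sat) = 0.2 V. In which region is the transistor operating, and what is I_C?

Assume active: I_B = (11 − 0.7)/(18 + 81×1.2) = 0.0894 mA, I_C = β·I_B = 7.15 mA.
Then V_CE = 14 − 7.15×2.2 − 7.24×1.2 = -10.4 V < 0.2 V — the active assumption fails.
Re-solve with V_CE = 0.2 V. KCL at the emitter: V_E/R_E = (V_BB−0.7−V_E)/R_B + (V_CC−0.2−V_E)/R_C, giving V_E = 5.1 V.
I_C = (V_CC − 0.2 − V_E)/R_C = (13.8 − 5.1)/2.2 = 3.96 mA.
Check: I_B = (10.3 − 5.1)/18 = 0.289 mA, and β·I_B = 23.1 mA > I_C, confirming saturation.

saturation; I_C ≈ 4 mA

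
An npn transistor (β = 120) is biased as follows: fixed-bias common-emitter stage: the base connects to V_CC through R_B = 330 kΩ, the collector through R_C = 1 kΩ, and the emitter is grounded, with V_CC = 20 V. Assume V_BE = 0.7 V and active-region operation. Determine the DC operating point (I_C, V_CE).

I_C ≈ 7 mA, V_CE ≈ 13 V

Base loop: V_CC = I_B·R_B + V_BE, so I_B = (20 − 0.7)/330 kΩ = 0.0585 mA.
In the active region I_C = β·I_B = 120 × 0.0585 = 7.02 mA.
Collector loop: V_CE = V_CC − I_C·R_C = 20 − 7.02×1 = 13 V.
Since V_CE = 13 V > V_CE(sat) ≈ 0.2 V, the transistor is in the active region as assumed.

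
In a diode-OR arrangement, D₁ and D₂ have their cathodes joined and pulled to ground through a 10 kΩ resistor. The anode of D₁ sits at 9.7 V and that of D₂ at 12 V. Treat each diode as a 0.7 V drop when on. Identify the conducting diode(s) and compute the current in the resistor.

Assume both conduct. Then node N would need to be at both 9.7−0.7 = 9 V and 12−0.7 = 11.3 V, which is impossible.
Assume only D₂ conducts: V_N = 12 − 0.7 = 11.3 V, so I_R = 11.3/10 = 1.13 mA.
Check D₁: its anode-to-cathode voltage is 9.7 − 11.3 = -1.6 V < 0.7 V, so it is off. The assumption is consistent.

Only D₂ conducts; I_R ≈ 1.1 mA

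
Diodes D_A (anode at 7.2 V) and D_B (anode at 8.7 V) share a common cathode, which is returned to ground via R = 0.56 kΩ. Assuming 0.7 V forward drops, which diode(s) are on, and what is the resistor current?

Only D_B conducts; I_R ≈ 14 mA

Assume both conduct. Then node N would need to be at both 7.2−0.7 = 6.5 V and 8.7−0.7 = 8 V, which is impossible.
Assume only D_B conducts: V_N = 8.7 − 0.7 = 8 V, so I_R = 8/0.56 = 14.3 mA.
Check D_A: its anode-to-cathode voltage is 7.2 − 8 = -0.8 V < 0.7 V, so it is off. The assumption is consistent.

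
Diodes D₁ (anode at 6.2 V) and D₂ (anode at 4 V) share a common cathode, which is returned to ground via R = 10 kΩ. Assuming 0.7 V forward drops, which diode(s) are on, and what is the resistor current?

Assume both conduct. Then node N would need to be at both 6.2−0.7 = 5.5 V and 4−0.7 = 3.3 V, which is impossible.
Assume only D₁ conducts: V_N = 6.2 − 0.7 = 5.5 V, so I_R = 5.5/10 = 0.55 mA.
Check D₂: its anode-to-cathode voltage is 4 − 5.5 = -1.5 V < 0.7 V, so it is off. The assumption is consistent.

Only D₁ conducts; I_R ≈ 0.55 mA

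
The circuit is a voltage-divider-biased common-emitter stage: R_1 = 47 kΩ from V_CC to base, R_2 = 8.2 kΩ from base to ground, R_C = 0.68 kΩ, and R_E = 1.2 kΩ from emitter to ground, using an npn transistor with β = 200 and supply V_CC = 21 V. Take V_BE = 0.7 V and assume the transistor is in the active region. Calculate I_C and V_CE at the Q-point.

I_C ≈ 1.9 mA, V_CE ≈ 17 V

Thevenize the base divider: V_Th = V_CC·R_2/(R_1+R_2) = 21×8.2/55.2 = 3.12 V, R_Th = R_1‖R_2 = 6.98 kΩ.
Base-emitter loop: V_Th = I_B·R_Th + V_BE + (β+1)I_B·R_E, so I_B = (3.12 − 0.7) / (6.98 + 201×1.2) = 0.00975 mA.
I_C = β·I_B = 200×0.00975 = 1.95 mA, and I_E = (β+1)I_B = 1.96 mA.
V_CE = V_CC − I_C·R_C − I_E·R_E = 21 − 1.95×0.68 − 1.96×1.2 = 17.3 V.
V_CE = 17.3 V > 0.2 V confirms active-region operation.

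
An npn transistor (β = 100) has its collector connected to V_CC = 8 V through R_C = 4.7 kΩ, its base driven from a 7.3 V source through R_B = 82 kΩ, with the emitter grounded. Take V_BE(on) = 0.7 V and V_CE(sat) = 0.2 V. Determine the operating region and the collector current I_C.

saturation; I_C ≈ 1.7 mA

Assume active: I_B = (7.3 − 0.7)/82 = 0.0805 mA, giving I_C = β·I_B = 8.05 mA.
But then V_CE = 8 − 8.05×4.7 = -29.8 V < V_CE(sat) = 0.2 V — impossible in the active region.
So the transistor is saturated. With V_CE = 0.2 V, I_C = (V_CC − 0.2)/R_C = 7.8/4.7 = 1.66 mA.
Check: β·I_B = 8.05 mA > I_C = 1.66 mA, confirming saturation.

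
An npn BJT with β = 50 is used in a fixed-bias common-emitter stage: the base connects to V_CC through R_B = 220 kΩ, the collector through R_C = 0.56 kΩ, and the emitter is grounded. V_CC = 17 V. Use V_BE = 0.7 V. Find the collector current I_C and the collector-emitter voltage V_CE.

I_C ≈ 3.7 mA, V_CE ≈ 15 V

Base loop: V_CC = I_B·R_B + V_BE, so I_B = (17 − 0.7)/220 kΩ = 0.0741 mA.
In the active region I_C = β·I_B = 50 × 0.0741 = 3.7 mA.
Collector loop: V_CE = V_CC − I_C·R_C = 17 − 3.7×0.56 = 14.9 V.
Since V_CE = 14.9 V > V_CE(sat) ≈ 0.2 V, the transistor is in the active region as assumed.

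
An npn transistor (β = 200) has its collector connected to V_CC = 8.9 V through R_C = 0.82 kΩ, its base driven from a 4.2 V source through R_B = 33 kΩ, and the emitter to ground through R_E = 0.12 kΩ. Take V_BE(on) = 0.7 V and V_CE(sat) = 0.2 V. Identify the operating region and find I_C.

Assume active: I_B = (4.2 − 0.7)/(33 + 201×0.12) = 0.0613 mA, I_C = β·I_B = 12.3 mA.
Then V_CE = 8.9 − 12.3×0.82 − 12.3×0.12 = -2.63 V < 0.2 V — the active assumption fails.
Re-solve with V_CE = 0.2 V. KCL at the emitter: V_E/R_E = (V_BB−0.7−V_E)/R_B + (V_CC−0.2−V_E)/R_C, giving V_E = 1.12 V.
I_C = (V_CC − 0.2 − V_E)/R_C = (8.7 − 1.12)/0.82 = 9.25 mA.
Check: I_B = (3.5 − 1.12)/33 = 0.0722 mA, and β·I_B = 14.4 mA > I_C, confirming saturation.

saturation; I_C ≈ 9.2 mA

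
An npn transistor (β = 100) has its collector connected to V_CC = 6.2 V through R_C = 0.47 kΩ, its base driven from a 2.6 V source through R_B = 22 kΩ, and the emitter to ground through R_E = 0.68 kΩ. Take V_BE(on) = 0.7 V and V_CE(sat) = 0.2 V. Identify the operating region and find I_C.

Assume active. Base-emitter loop: I_B = (V_BB − V_BE)/(R_B + (β+1)R_E) = (2.6 − 0.7)/(22 + 101×0.68) = 0.021 mA.
I_C = β·I_B = 100×0.021 = 2.1 mA.
V_CE = V_CC − I_C·R_C − I_E·R_E = 6.2 − 2.1×0.47 − 2.12×0.68 = 3.78 V > V_CE(sat), so the active-region assumption holds.

active; I_C ≈ 2.1 mA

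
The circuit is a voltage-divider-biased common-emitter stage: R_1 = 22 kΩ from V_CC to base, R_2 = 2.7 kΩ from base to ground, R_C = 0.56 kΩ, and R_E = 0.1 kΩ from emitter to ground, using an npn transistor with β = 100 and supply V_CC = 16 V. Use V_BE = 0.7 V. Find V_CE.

V_CE ≈ 10 V

Thevenize the base divider: V_Th = V_CC·R_2/(R_1+R_2) = 16×2.7/24.7 = 1.75 V, R_Th = R_1‖R_2 = 2.4 kΩ.
Base-emitter loop: V_Th = I_B·R_Th + V_BE + (β+1)I_B·R_E, so I_B = (1.75 − 0.7) / (2.4 + 101×0.1) = 0.0839 mA.
I_C = β·I_B = 100×0.0839 = 8.39 mA, and I_E = (β+1)I_B = 8.47 mA.
V_CE = V_CC − I_C·R_C − I_E·R_E = 16 − 8.39×0.56 − 8.47×0.1 = 10.5 V.
V_CE = 10.5 V > 0.2 V confirms active-region operation.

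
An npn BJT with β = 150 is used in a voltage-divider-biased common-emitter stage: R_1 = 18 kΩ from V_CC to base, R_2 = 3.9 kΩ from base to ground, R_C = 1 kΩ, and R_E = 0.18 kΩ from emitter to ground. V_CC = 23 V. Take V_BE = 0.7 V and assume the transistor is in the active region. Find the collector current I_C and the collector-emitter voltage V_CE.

I_C ≈ 17 mA, V_CE ≈ 3.2 V

Thevenize the base divider: V_Th = V_CC·R_2/(R_1+R_2) = 23×3.9/21.9 = 4.1 V, R_Th = R_1‖R_2 = 3.21 kΩ.
Base-emitter loop: V_Th = I_B·R_Th + V_BE + (β+1)I_B·R_E, so I_B = (4.1 − 0.7) / (3.21 + 151×0.18) = 0.112 mA.
I_C = β·I_B = 150×0.112 = 16.8 mA, and I_E = (β+1)I_B = 16.9 mA.
V_CE = V_CC − I_C·R_C − I_E·R_E = 23 − 16.8×1 − 16.9×0.18 = 3.2 V.
V_CE = 3.2 V > 0.2 V confirms active-region operation.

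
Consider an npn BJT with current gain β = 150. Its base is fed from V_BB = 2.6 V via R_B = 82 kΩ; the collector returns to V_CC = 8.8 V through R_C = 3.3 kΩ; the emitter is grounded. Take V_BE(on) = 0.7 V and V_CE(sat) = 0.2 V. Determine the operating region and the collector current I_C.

Assume active: I_B = (2.6 − 0.7)/82 = 0.0232 mA, giving I_C = β·I_B = 3.48 mA.
But then V_CE = 8.8 − 3.48×3.3 = -2.67 V < V_CE(sat) = 0.2 V — impossible in the active region.
So the transistor is saturated. With V_CE = 0.2 V, I_C = (V_CC − 0.2)/R_C = 8.6/3.3 = 2.61 mA.
Check: β·I_B = 3.48 mA > I_C = 2.61 mA, confirming saturation.

saturation; I_C ≈ 2.6 mA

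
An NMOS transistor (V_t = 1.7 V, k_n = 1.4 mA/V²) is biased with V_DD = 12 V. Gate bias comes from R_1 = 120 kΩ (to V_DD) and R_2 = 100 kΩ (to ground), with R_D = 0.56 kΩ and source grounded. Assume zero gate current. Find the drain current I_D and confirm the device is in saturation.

I_D ≈ 9.9 mA

V_G = V_DD·R_2/(R_1+R_2) = 12×100/220 = 5.45 V. With the source grounded, V_GS = V_G = 5.45 V.
Assume saturation: I_D = (k_n/2)(V_GS − V_t)² = (1.4/2)×(5.45 − 1.7)² = 0.7×3.75² = 9.87 mA.
V_DS = V_DD − I_D·R_D = 12 − 9.87×0.56 = 6.47 V.
Saturation requires V_DS ≥ V_GS − V_t = 3.75 V; 6.47 ≥ 3.75 ✓.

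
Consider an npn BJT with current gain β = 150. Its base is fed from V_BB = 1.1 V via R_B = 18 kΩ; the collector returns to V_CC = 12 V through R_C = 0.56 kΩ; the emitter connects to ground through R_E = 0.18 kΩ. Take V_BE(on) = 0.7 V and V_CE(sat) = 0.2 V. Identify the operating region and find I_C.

Assume active. Base-emitter loop: I_B = (V_BB − V_BE)/(R_B + (β+1)R_E) = (1.1 − 0.7)/(18 + 151×0.18) = 0.00885 mA.
I_C = β·I_B = 150×0.00885 = 1.33 mA.
V_CE = V_CC − I_C·R_C − I_E·R_E = 12 − 1.33×0.56 − 1.34×0.18 = 11 V > V_CE(sat), so the active-region assumption holds.

active; I_C ≈ 1.3 mA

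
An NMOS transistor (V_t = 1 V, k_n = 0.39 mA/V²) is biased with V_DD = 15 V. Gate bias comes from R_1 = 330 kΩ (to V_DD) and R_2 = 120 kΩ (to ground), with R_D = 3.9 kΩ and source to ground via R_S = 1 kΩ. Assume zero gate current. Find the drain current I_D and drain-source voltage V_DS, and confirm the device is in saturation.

I_D ≈ 0.88 mA, V_DS ≈ 11 V

V_G = V_DD·R_2/(R_1+R_2) = 15×120/450 = 4 V.
Assume saturation: I_D = (k_n/2)(V_GS − V_t)² with V_GS = V_G − I_D·R_S = 4 − 1·I_D.
Substituting gives 0.195·I_D² − 2.17·I_D + 1.75 = 0, with roots I_D = 0.878 or 10.3 mA.
The root I_D = 10.3 mA gives V_GS = -6.25 V ≤ V_t, so take I_D = 0.878 mA.
Then V_GS = 3.12 V and V_DS = V_DD − I_D(R_D+R_S) = 15 − 0.878×4.9 = 10.7 V.
Saturation requires V_DS ≥ V_GS − V_t = 2.12 V; 10.7 ≥ 2.12 ✓.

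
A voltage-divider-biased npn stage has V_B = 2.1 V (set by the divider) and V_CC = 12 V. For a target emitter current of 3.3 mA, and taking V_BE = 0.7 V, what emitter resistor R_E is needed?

R_E ≈ 0.42 kΩ

V_E = V_B − V_BE = 2.1 − 0.7 = 1.4 V.
R_E = V_E / I_E = 1.4 / 3.3 = 0.424 kΩ.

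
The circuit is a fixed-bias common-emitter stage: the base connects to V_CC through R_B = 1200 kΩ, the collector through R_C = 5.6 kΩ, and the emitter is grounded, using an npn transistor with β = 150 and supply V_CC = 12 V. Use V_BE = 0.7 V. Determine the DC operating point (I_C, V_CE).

I_C ≈ 1.4 mA, V_CE ≈ 4.1 V

Base loop: V_CC = I_B·R_B + V_BE, so I_B = (12 − 0.7)/1200 kΩ = 0.00942 mA.
In the active region I_C = β·I_B = 150 × 0.00942 = 1.41 mA.
Collector loop: V_CE = V_CC − I_C·R_C = 12 − 1.41×5.6 = 4.09 V.
Since V_CE = 4.09 V > V_CE(sat) ≈ 0.2 V, the transistor is in the active region as assumed.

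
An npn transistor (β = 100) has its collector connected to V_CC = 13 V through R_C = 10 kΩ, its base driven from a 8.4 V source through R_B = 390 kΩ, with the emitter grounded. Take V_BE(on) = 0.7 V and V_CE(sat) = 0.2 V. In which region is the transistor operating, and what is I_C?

saturation; I_C ≈ 1.3 mA

Assume active: I_B = (8.4 − 0.7)/390 = 0.0197 mA, giving I_C = β·I_B = 1.97 mA.
But then V_CE = 13 − 1.97×10 = -6.74 V < V_CE(sat) = 0.2 V — impossible in the active region.
So the transistor is saturated. With V_CE = 0.2 V, I_C = (V_CC − 0.2)/R_C = 12.8/10 = 1.28 mA.
Check: β·I_B = 1.97 mA > I_C = 1.28 mA, confirming saturation.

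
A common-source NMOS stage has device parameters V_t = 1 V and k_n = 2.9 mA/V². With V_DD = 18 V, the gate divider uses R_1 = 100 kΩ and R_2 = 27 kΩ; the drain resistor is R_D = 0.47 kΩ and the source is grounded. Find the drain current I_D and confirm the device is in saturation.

I_D ≈ 12 mA

V_G = V_DD·R_2/(R_1+R_2) = 18×27/127 = 3.83 V. With the source grounded, V_GS = V_G = 3.83 V.
Assume saturation: I_D = (k_n/2)(V_GS − V_t)² = (2.9/2)×(3.83 − 1)² = 1.45×2.83² = 11.6 mA.
V_DS = V_DD − I_D·R_D = 18 − 11.6×0.47 = 12.6 V.
Saturation requires V_DS ≥ V_GS − V_t = 2.83 V; 12.6 ≥ 2.83 ✓.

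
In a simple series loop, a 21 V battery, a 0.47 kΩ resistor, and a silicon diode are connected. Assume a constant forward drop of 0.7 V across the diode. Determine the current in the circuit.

I ≈ 43 mA

KVL around the loop: 21 = V_D + I·R = 0.7 + I × 0.47 kΩ.
So I = (21 − 0.7) / 0.47 kΩ = 20.3 / 0.47 = 43.2 mA.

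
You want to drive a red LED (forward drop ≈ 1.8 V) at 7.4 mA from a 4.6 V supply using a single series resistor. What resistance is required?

The resistor drops V_S − V_D = 4.6 − 1.8 = 2.8 V at 7.4 mA.
R = 2.8 V / 7.4 mA = 0.378 kΩ.

R ≈ 0.38 kΩ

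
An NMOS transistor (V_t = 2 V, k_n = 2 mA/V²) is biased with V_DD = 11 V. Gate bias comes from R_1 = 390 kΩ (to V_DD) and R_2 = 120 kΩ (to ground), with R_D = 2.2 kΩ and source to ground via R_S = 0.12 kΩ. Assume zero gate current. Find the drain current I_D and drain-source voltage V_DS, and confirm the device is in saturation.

V_G = V_DD·R_2/(R_1+R_2) = 11×120/510 = 2.59 V.
Assume saturation: I_D = (k_n/2)(V_GS − V_t)² with V_GS = V_G − I_D·R_S = 2.59 − 0.12·I_D.
Substituting gives 0.0144·I_D² − 1.14·I_D + 0.346 = 0, with roots I_D = 0.304 or 78.9 mA.
The root I_D = 78.9 mA gives V_GS = -6.89 V ≤ V_t, so take I_D = 0.304 mA.
Then V_GS = 2.55 V and V_DS = V_DD − I_D(R_D+R_S) = 11 − 0.304×2.32 = 10.3 V.
Saturation requires V_DS ≥ V_GS − V_t = 0.552 V; 10.3 ≥ 0.552 ✓.

I_D ≈ 0.3 mA, V_DS ≈ 10 V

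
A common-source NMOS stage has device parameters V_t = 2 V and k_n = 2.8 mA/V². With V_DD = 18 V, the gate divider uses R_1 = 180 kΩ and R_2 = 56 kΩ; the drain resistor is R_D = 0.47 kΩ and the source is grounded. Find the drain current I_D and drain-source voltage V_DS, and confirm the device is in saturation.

I_D ≈ 7.2 mA, V_DS ≈ 15 V

V_G = V_DD·R_2/(R_1+R_2) = 18×56/236 = 4.27 V. With the source grounded, V_GS = V_G = 4.27 V.
Assume saturation: I_D = (k_n/2)(V_GS − V_t)² = (2.8/2)×(4.27 − 2)² = 1.4×2.27² = 7.22 mA.
V_DS = V_DD − I_D·R_D = 18 − 7.22×0.47 = 14.6 V.
Saturation requires V_DS ≥ V_GS − V_t = 2.27 V; 14.6 ≥ 2.27 ✓.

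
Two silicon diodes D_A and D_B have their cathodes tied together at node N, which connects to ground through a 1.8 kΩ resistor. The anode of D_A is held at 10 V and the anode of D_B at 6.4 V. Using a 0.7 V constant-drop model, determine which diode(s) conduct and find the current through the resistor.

Only D_A conducts; I_R ≈ 5.2 mA

Assume both conduct. Then node N would need to be at both 10−0.7 = 9.3 V and 6.4−0.7 = 5.7 V, which is impossible.
Assume only D_A conducts: V_N = 10 − 0.7 = 9.3 V, so I_R = 9.3/1.8 = 5.17 mA.
Check D_B: its anode-to-cathode voltage is 6.4 − 9.3 = -2.9 V < 0.7 V, so it is off. The assumption is consistent.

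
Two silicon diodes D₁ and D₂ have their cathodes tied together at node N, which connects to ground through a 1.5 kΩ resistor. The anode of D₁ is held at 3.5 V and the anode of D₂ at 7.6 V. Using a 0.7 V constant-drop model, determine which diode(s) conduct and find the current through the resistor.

Assume both conduct. Then node N would need to be at both 3.5−0.7 = 2.8 V and 7.6−0.7 = 6.9 V, which is impossible.
Assume only D₂ conducts: V_N = 7.6 − 0.7 = 6.9 V, so I_R = 6.9/1.5 = 4.6 mA.
Check D₁: its anode-to-cathode voltage is 3.5 − 6.9 = -3.4 V < 0.7 V, so it is off. The assumption is consistent.

Only D₂ conducts; I_R ≈ 4.6 mA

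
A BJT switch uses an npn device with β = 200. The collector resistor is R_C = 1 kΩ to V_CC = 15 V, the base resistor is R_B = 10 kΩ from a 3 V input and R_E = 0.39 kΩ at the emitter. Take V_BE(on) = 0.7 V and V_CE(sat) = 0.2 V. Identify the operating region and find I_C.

active; I_C ≈ 5.2 mA

Assume active. Base-emitter loop: I_B = (V_BB − V_BE)/(R_B + (β+1)R_E) = (3 − 0.7)/(10 + 201×0.39) = 0.026 mA.
I_C = β·I_B = 200×0.026 = 5.2 mA.
V_CE = V_CC − I_C·R_C − I_E·R_E = 15 − 5.2×1 − 5.23×0.39 = 7.76 V > V_CE(sat), so the active-region assumption holds.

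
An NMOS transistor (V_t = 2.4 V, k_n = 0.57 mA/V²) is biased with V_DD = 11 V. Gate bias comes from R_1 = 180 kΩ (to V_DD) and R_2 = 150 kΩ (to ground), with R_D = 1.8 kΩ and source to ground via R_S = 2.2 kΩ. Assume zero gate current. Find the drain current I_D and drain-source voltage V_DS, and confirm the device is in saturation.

V_G = V_DD·R_2/(R_1+R_2) = 11×150/330 = 5 V.
Assume saturation: I_D = (k_n/2)(V_GS − V_t)² with V_GS = V_G − I_D·R_S = 5 − 2.2·I_D.
Substituting gives 1.38·I_D² − 4.26·I_D + 1.93 = 0, with roots I_D = 0.55 or 2.54 mA.
The root I_D = 2.54 mA gives V_GS = -0.584 V ≤ V_t, so take I_D = 0.55 mA.
Then V_GS = 3.79 V and V_DS = V_DD − I_D(R_D+R_S) = 11 − 0.55×4 = 8.8 V.
Saturation requires V_DS ≥ V_GS − V_t = 1.39 V; 8.8 ≥ 1.39 ✓.

I_D ≈ 0.55 mA, V_DS ≈ 8.8 V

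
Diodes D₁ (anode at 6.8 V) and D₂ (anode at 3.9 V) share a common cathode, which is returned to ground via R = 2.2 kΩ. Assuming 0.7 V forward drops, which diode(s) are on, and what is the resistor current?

Only D₁ conducts; I_R ≈ 2.8 mA

Assume both conduct. Then node N would need to be at both 6.8−0.7 = 6.1 V and 3.9−0.7 = 3.2 V, which is impossible.
Assume only D₁ conducts: V_N = 6.8 − 0.7 = 6.1 V, so I_R = 6.1/2.2 = 2.77 mA.
Check D₂: its anode-to-cathode voltage is 3.9 − 6.1 = -2.2 V < 0.7 V, so it is off. The assumption is consistent.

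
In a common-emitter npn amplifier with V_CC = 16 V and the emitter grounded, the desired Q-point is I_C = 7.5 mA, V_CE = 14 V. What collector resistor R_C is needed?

Collector loop: V_CC = I_C·R_C + V_CE.
R_C = (V_CC − V_CE)/I_C = (16 − 14)/7.5 = 0.267 kΩ.

R_C ≈ 0.27 kΩ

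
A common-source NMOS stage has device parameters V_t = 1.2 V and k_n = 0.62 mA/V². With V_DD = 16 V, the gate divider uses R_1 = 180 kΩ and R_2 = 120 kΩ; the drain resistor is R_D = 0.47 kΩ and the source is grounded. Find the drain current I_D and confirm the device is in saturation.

V_G = V_DD·R_2/(R_1+R_2) = 16×120/300 = 6.4 V. With the source grounded, V_GS = V_G = 6.4 V.
Assume saturation: I_D = (k_n/2)(V_GS − V_t)² = (0.62/2)×(6.4 − 1.2)² = 0.31×5.2² = 8.38 mA.
V_DS = V_DD − I_D·R_D = 16 − 8.38×0.47 = 12.1 V.
Saturation requires V_DS ≥ V_GS − V_t = 5.2 V; 12.1 ≥ 5.2 ✓.

I_D ≈ 8.4 mA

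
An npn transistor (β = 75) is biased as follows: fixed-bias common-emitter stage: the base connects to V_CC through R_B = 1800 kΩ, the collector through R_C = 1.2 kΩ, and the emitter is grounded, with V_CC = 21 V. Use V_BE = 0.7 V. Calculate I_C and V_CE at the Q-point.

I_C ≈ 0.85 mA, V_CE ≈ 20 V

Base loop: V_CC = I_B·R_B + V_BE, so I_B = (21 − 0.7)/1800 kΩ = 0.0113 mA.
In the active region I_C = β·I_B = 75 × 0.0113 = 0.846 mA.
Collector loop: V_CE = V_CC − I_C·R_C = 21 − 0.846×1.2 = 20 V.
Since V_CE = 20 V > V_CE(sat) ≈ 0.2 V, the transistor is in the active region as assumed.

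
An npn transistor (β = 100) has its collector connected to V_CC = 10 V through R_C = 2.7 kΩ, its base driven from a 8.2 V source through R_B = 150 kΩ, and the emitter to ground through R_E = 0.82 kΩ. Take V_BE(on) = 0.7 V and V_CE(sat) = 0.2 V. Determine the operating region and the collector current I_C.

Assume active: I_B = (8.2 − 0.7)/(150 + 101×0.82) = 0.0322 mA, I_C = β·I_B = 3.22 mA.
Then V_CE = 10 − 3.22×2.7 − 3.25×0.82 = -1.37 V < 0.2 V — the active assumption fails.
Re-solve with V_CE = 0.2 V. KCL at the emitter: V_E/R_E = (V_BB−0.7−V_E)/R_B + (V_CC−0.2−V_E)/R_C, giving V_E = 2.3 V.
I_C = (V_CC − 0.2 − V_E)/R_C = (9.8 − 2.3)/2.7 = 2.78 mA.
Check: I_B = (7.5 − 2.3)/150 = 0.0346 mA, and β·I_B = 3.46 mA > I_C, confirming saturation.

saturation; I_C ≈ 2.8 mA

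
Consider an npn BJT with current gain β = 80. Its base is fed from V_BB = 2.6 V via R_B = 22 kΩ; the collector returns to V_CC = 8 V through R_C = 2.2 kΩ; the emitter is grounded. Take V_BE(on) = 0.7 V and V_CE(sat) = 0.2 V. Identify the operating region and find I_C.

Assume active: I_B = (2.6 − 0.7)/22 = 0.0864 mA, giving I_C = β·I_B = 6.91 mA.
But then V_CE = 8 − 6.91×2.2 = -7.2 V < V_CE(sat) = 0.2 V — impossible in the active region.
So the transistor is saturated. With V_CE = 0.2 V, I_C = (V_CC − 0.2)/R_C = 7.8/2.2 = 3.55 mA.
Check: β·I_B = 6.91 mA > I_C = 3.55 mA, confirming saturation.

saturation; I_C ≈ 3.5 mA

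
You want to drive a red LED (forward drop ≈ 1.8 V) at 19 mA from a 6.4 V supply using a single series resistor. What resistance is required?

The resistor drops V_S − V_D = 6.4 − 1.8 = 4.6 V at 19 mA.
R = 4.6 V / 19 mA = 0.242 kΩ.

R ≈ 0.24 kΩ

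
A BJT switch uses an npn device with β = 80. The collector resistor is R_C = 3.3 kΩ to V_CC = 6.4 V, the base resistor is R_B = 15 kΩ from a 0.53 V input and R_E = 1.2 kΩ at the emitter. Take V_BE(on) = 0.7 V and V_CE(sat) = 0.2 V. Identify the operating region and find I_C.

V_BB = 0.53 V ≤ V_BE(on) = 0.7 V, so the base-emitter junction is not forward biased.
The transistor is in cutoff: I_B = I_C = 0.

cutoff; I_C ≈ 0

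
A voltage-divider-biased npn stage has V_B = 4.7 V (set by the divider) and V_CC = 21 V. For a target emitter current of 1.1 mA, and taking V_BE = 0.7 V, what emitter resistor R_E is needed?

R_E ≈ 3.6 kΩ

V_E = V_B − V_BE = 4.7 − 0.7 = 4 V.
R_E = V_E / I_E = 4 / 1.1 = 3.64 kΩ.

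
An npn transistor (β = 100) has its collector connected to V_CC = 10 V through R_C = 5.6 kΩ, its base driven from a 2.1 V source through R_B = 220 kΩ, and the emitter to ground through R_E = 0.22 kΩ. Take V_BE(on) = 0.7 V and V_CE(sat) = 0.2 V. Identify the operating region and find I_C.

Assume active. Base-emitter loop: I_B = (V_BB − V_BE)/(R_B + (β+1)R_E) = (2.1 − 0.7)/(220 + 101×0.22) = 0.00578 mA.
I_C = β·I_B = 100×0.00578 = 0.578 mA.
V_CE = V_CC − I_C·R_C − I_E·R_E = 10 − 0.578×5.6 − 0.584×0.22 = 6.63 V > V_CE(sat), so the active-region assumption holds.

active; I_C ≈ 0.58 mA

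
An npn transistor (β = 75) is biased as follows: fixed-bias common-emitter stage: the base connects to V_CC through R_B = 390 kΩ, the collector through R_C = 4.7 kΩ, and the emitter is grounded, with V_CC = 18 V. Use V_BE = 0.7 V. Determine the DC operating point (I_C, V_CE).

Base loop: V_CC = I_B·R_B + V_BE, so I_B = (18 − 0.7)/390 kΩ = 0.0444 mA.
In the active region I_C = β·I_B = 75 × 0.0444 = 3.33 mA.
Collector loop: V_CE = V_CC − I_C·R_C = 18 − 3.33×4.7 = 2.36 V.
Since V_CE = 2.36 V > V_CE(sat) ≈ 0.2 V, the transistor is in the active region as assumed.

I_C ≈ 3.3 mA, V_CE ≈ 2.4 V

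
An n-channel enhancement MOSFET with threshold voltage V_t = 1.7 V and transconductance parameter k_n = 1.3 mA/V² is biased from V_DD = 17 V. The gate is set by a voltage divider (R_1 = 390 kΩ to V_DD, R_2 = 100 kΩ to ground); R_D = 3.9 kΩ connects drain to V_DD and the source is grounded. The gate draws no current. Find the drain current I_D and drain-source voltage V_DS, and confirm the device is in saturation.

I_D ≈ 2 mA, V_DS ≈ 9.1 V

V_G = V_DD·R_2/(R_1+R_2) = 17×100/490 = 3.47 V. With the source grounded, V_GS = V_G = 3.47 V.
Assume saturation: I_D = (k_n/2)(V_GS − V_t)² = (1.3/2)×(3.47 − 1.7)² = 0.65×1.77² = 2.03 mA.
V_DS = V_DD − I_D·R_D = 17 − 2.03×3.9 = 9.06 V.
Saturation requires V_DS ≥ V_GS − V_t = 1.77 V; 9.06 ≥ 1.77 ✓.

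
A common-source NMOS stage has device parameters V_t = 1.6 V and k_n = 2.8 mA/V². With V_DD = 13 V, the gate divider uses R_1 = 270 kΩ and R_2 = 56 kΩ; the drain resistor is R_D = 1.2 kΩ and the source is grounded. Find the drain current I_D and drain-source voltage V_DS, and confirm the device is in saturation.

I_D ≈ 0.56 mA, V_DS ≈ 12 V

V_G = V_DD·R_2/(R_1+R_2) = 13×56/326 = 2.23 V. With the source grounded, V_GS = V_G = 2.23 V.
Assume saturation: I_D = (k_n/2)(V_GS − V_t)² = (2.8/2)×(2.23 − 1.6)² = 1.4×0.633² = 0.561 mA.
V_DS = V_DD − I_D·R_D = 13 − 0.561×1.2 = 12.3 V.
Saturation requires V_DS ≥ V_GS − V_t = 0.633 V; 12.3 ≥ 0.633 ✓.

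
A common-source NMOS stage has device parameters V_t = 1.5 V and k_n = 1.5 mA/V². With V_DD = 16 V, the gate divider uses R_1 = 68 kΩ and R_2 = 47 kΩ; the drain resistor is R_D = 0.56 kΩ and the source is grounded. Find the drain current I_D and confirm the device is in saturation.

I_D ≈ 19 mA

V_G = V_DD·R_2/(R_1+R_2) = 16×47/115 = 6.54 V. With the source grounded, V_GS = V_G = 6.54 V.
Assume saturation: I_D = (k_n/2)(V_GS − V_t)² = (1.5/2)×(6.54 − 1.5)² = 0.75×5.04² = 19 mA.
V_DS = V_DD − I_D·R_D = 16 − 19×0.56 = 5.34 V.
Saturation requires V_DS ≥ V_GS − V_t = 5.04 V; 5.34 ≥ 5.04 ✓.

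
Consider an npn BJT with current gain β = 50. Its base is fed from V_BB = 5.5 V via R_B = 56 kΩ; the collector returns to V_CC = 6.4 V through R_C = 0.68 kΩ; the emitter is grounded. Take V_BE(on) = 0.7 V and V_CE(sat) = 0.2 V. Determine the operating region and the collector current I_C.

active; I_C ≈ 4.3 mA

Assume active. Base-emitter loop: I_B = (V_BB − V_BE)/R_B = (5.5 − 0.7)/56 = 0.0857 mA.
I_C = β·I_B = 50×0.0857 = 4.29 mA.
V_CE = V_CC − I_C·R_C = 6.4 − 4.29×0.68 = 3.49 V > V_CE(sat), so the active-region assumption holds.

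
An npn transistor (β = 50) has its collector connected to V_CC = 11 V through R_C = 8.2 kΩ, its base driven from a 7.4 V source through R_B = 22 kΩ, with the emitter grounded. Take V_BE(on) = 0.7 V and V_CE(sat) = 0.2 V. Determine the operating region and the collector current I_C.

saturation; I_C ≈ 1.3 mA

Assume active: I_B = (7.4 − 0.7)/22 = 0.305 mA, giving I_C = β·I_B = 15.2 mA.
But then V_CE = 11 − 15.2×8.2 = -114 V < V_CE(sat) = 0.2 V — impossible in the active region.
So the transistor is saturated. With V_CE = 0.2 V, I_C = (V_CC − 0.2)/R_C = 10.8/8.2 = 1.32 mA.
Check: β·I_B = 15.2 mA > I_C = 1.32 mA, confirming saturation.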